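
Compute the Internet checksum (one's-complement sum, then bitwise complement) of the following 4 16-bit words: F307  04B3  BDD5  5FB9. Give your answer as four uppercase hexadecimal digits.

EAB5

One's-complement addition (fold any carry out of bit 15 back into bit 0):
  0xF307 + 0x04B3 = 0x0F7BA
  0xF7BA + 0xBDD5 = 0x1B58F → wrap carry → 0xB590
  0xB590 + 0x5FB9 = 0x11549 → wrap carry → 0x154A
One's-complement sum = 0x154A.
Checksum = ~0x154A & 0xFFFF = 0xEAB5.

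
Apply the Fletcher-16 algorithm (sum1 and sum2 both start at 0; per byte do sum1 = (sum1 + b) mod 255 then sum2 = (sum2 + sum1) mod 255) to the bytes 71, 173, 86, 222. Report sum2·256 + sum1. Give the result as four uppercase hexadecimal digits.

B12A

Running sums (mod 255):
  after byte 0 (71): sum1=71, sum2=71
  after byte 1 (173): sum1=244, sum2=60
  after byte 2 (86): sum1=75, sum2=135
  after byte 3 (222): sum1=42, sum2=177
Checksum = sum2·256 + sum1 = 177·256 + 42 = 45354 = 0xB12A.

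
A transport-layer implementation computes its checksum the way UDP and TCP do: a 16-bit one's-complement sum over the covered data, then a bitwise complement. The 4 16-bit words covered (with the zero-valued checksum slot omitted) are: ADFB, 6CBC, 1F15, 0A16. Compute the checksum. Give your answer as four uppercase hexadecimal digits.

One's-complement addition (fold any carry out of bit 15 back into bit 0):
  0xADFB + 0x6CBC = 0x11AB7 → wrap carry → 0x1AB8
  0x1AB8 + 0x1F15 = 0x039CD
  0x39CD + 0x0A16 = 0x043E3
One's-complement sum = 0x43E3.
Checksum = ~0x43E3 & 0xFFFF = 0xBC1C.

BC1C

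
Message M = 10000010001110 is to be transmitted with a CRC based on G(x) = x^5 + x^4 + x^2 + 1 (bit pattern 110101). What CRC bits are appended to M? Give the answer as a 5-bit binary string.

10110

Append 5 zeros: 1000001000111000000. Divide by 110101 (XOR where the leading bit is 1):
  pos 0: 100000 XOR 110101 = 010101
  pos 1: 101011 XOR 110101 = 011110
  pos 2: 111100 XOR 110101 = 001001
  pos 4: 100100 XOR 110101 = 010001
  pos 5: 100011 XOR 110101 = 010110
  pos 6: 101101 XOR 110101 = 011000
  pos 7: 110001 XOR 110101 = 000100
  pos 10: 100000 XOR 110101 = 010101
  pos 11: 101010 XOR 110101 = 011111
  pos 12: 111110 XOR 110101 = 001011
Remainder (last 5 bits) = 10110. This is the CRC / FCS.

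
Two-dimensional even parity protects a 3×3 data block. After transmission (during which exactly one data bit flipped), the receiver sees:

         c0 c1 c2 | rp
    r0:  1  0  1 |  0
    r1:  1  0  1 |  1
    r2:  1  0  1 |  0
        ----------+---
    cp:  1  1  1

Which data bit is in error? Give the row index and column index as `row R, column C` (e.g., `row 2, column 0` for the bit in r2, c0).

row 1, column 1

Recompute each row's even parity and compare to rp:
  r0: data parity 0, sent rp 0 → ok
  r1: data parity 0, sent rp 1 → mismatch
  r2: data parity 0, sent rp 0 → ok
Recompute each column's even parity and compare to cp:
  c0: data parity 1, sent cp 1 → ok
  c1: data parity 0, sent cp 1 → mismatch
  c2: data parity 1, sent cp 1 → ok
Exactly one row (r1) and one column (c1) fail → the flipped bit is at their intersection.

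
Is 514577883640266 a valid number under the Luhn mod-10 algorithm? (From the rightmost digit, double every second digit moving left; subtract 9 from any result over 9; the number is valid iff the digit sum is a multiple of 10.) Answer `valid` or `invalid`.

valid

From the right, keep odd positions and double even positions (subtract 9 from any doubled value over 9):
  doubled (positions 2,4,...): 3 0 3 7 5 1 2 → sum 21
  kept (positions 1,3,...): 6 2 4 3 8 7 4 5 → sum 39
Total = 60.
60 mod 10 = 0, so the number is valid.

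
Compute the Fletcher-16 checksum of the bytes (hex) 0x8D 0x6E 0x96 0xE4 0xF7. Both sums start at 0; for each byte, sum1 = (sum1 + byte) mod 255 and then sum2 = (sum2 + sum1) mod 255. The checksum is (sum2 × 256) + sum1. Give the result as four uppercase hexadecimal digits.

Running sums (mod 255):
  after byte 0 (0x8D): sum1=141, sum2=141
  after byte 1 (0x6E): sum1=251, sum2=137
  after byte 2 (0x96): sum1=146, sum2=28
  after byte 3 (0xE4): sum1=119, sum2=147
  after byte 4 (0xF7): sum1=111, sum2=3
Checksum = sum2·256 + sum1 = 3·256 + 111 = 879 = 0x036F.

036F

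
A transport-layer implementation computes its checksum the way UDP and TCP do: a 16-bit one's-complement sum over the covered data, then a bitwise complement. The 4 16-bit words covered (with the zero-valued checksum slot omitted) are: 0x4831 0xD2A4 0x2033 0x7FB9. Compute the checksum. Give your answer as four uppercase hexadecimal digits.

One's-complement addition (fold any carry out of bit 15 back into bit 0):
  0x4831 + 0xD2A4 = 0x11AD5 → wrap carry → 0x1AD6
  0x1AD6 + 0x2033 = 0x03B09
  0x3B09 + 0x7FB9 = 0x0BAC2
One's-complement sum = 0xBAC2.
Checksum = ~0xBAC2 & 0xFFFF = 0x453D.

453D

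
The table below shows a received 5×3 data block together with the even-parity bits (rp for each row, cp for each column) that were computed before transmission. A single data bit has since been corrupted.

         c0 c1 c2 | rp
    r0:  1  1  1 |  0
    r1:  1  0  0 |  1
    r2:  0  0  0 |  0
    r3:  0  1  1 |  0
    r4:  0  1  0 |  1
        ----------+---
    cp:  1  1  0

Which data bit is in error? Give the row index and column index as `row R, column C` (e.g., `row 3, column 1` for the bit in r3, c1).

row 0, column 0

Recompute each row's even parity and compare to rp:
  r0: data parity 1, sent rp 0 → mismatch
  r1: data parity 1, sent rp 1 → ok
  r2: data parity 0, sent rp 0 → ok
  r3: data parity 0, sent rp 0 → ok
  r4: data parity 1, sent rp 1 → ok
Recompute each column's even parity and compare to cp:
  c0: data parity 0, sent cp 1 → mismatch
  c1: data parity 1, sent cp 1 → ok
  c2: data parity 0, sent cp 0 → ok
Exactly one row (r0) and one column (c0) fail → the flipped bit is at their intersection.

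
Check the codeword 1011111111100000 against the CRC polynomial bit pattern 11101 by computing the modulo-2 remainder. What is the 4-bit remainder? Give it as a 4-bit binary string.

0000

Modulo-2 division of 1011111111100000 by 11101:
  pos 0: 10111 XOR 11101 = 01010
  pos 1: 10101 XOR 11101 = 01000
  pos 2: 10001 XOR 11101 = 01100
  pos 3: 11001 XOR 11101 = 00100
  pos 5: 10011 XOR 11101 = 01110
  pos 6: 11101 XOR 11101 = 00000
Remainder = 0000 (zero — the frame passes the CRC check).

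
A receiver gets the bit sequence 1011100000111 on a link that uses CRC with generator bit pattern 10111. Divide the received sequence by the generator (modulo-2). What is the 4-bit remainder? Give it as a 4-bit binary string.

0111

Modulo-2 division of 1011100000111 by 10111:
  pos 0: 10111 XOR 10111 = 00000
Remainder = 0111 (nonzero — an error is detected).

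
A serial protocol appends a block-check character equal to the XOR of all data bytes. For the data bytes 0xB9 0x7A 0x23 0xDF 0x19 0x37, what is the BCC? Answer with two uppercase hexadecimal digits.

11

XOR the bytes together:
  start with 0xB9
  0xB9 ⊕ 0x7A = 0xC3
  0xC3 ⊕ 0x23 = 0xE0
  0xE0 ⊕ 0xDF = 0x3F
  0x3F ⊕ 0x19 = 0x26
  0x26 ⊕ 0x37 = 0x11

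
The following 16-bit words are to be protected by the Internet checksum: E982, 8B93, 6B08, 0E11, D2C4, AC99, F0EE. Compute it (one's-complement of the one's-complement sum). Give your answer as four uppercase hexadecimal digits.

A182

One's-complement addition (fold any carry out of bit 15 back into bit 0):
  0xE982 + 0x8B93 = 0x17515 → wrap carry → 0x7516
  0x7516 + 0x6B08 = 0x0E01E
  0xE01E + 0x0E11 = 0x0EE2F
  0xEE2F + 0xD2C4 = 0x1C0F3 → wrap carry → 0xC0F4
  0xC0F4 + 0xAC99 = 0x16D8D → wrap carry → 0x6D8E
  0x6D8E + 0xF0EE = 0x15E7C → wrap carry → 0x5E7D
One's-complement sum = 0x5E7D.
Checksum = ~0x5E7D & 0xFFFF = 0xA182.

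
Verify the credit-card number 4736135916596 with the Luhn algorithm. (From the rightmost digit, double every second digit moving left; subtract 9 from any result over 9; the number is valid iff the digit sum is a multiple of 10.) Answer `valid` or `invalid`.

valid

From the right, keep odd positions and double even positions (subtract 9 from any doubled value over 9):
  doubled (positions 2,4,...): 9 3 9 6 3 5 → sum 35
  kept (positions 1,3,...): 6 5 1 5 1 3 4 → sum 25
Total = 60.
60 mod 10 = 0, so the number is valid.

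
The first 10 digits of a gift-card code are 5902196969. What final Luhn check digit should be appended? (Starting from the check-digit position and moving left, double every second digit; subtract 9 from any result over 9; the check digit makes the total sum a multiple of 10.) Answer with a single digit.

2

Partial digits right→left: 9 6 9 6 9 1 2 0 9 5
Double every second digit counting from the check-digit position (so the 1st, 3rd, 5th, ... of the partial from the right).
  doubled (with −9 where >9): 9 9 9 4 9 → sum 40
  kept as-is: 6 6 1 0 5 → sum 18
Total = 40 + 18 = 58.
Check digit = (10 − (58 mod 10)) mod 10 = 2.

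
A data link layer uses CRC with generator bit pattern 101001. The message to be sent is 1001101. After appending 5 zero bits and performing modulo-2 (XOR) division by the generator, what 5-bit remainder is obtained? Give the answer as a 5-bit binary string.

Append 5 zeros: 100110100000. Divide by 101001 (XOR where the leading bit is 1):
  pos 0: 100110 XOR 101001 = 001111
  pos 2: 111110 XOR 101001 = 010111
  pos 3: 101110 XOR 101001 = 000111
  pos 6: 111000 XOR 101001 = 010001
Remainder (last 5 bits) = 10001. This is the CRC / FCS.

10001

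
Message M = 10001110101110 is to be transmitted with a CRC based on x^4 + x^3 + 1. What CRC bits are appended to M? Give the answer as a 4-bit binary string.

1010

Append 4 zeros: 100011101011100000. Divide by 11001 (XOR where the leading bit is 1):
  pos 0: 10001 XOR 11001 = 01000
  pos 1: 10001 XOR 11001 = 01000
  pos 2: 10001 XOR 11001 = 01000
  pos 3: 10000 XOR 11001 = 01001
  pos 4: 10011 XOR 11001 = 01010
  pos 5: 10100 XOR 11001 = 01101
  pos 6: 11011 XOR 11001 = 00010
  pos 9: 10110 XOR 11001 = 01111
  pos 10: 11110 XOR 11001 = 00111
  pos 12: 11100 XOR 11001 = 00101
Remainder (last 4 bits) = 1010. This is the CRC / FCS.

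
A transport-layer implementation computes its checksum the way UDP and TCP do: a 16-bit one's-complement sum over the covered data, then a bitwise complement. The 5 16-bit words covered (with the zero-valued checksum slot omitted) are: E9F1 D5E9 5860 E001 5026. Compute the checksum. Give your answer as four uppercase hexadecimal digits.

B79B

One's-complement addition (fold any carry out of bit 15 back into bit 0):
  0xE9F1 + 0xD5E9 = 0x1BFDA → wrap carry → 0xBFDB
  0xBFDB + 0x5860 = 0x1183B → wrap carry → 0x183C
  0x183C + 0xE001 = 0x0F83D
  0xF83D + 0x5026 = 0x14863 → wrap carry → 0x4864
One's-complement sum = 0x4864.
Checksum = ~0x4864 & 0xFFFF = 0xB79B.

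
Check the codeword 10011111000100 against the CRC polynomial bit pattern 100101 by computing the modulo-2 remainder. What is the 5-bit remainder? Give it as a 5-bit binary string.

Modulo-2 division of 10011111000100 by 100101:
  pos 0: 100111 XOR 100101 = 000010
  pos 4: 101100 XOR 100101 = 001001
  pos 6: 100101 XOR 100101 = 000000
Remainder = 00000 (zero — the frame passes the CRC check).

00000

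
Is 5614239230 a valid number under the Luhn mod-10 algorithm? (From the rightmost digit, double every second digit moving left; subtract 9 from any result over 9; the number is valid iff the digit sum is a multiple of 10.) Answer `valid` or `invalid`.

invalid

From the right, keep odd positions and double even positions (subtract 9 from any doubled value over 9):
  doubled (positions 2,4,...): 6 9 4 2 1 → sum 22
  kept (positions 1,3,...): 0 2 3 4 6 → sum 15
Total = 37.
37 mod 10 = 7, so the number is invalid.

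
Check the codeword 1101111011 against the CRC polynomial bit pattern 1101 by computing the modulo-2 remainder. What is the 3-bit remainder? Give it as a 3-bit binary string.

Modulo-2 division of 1101111011 by 1101:
  pos 0: 1101 XOR 1101 = 0000
  pos 4: 1110 XOR 1101 = 0011
  pos 6: 1111 XOR 1101 = 0010
Remainder = 010 (nonzero — an error is detected).

010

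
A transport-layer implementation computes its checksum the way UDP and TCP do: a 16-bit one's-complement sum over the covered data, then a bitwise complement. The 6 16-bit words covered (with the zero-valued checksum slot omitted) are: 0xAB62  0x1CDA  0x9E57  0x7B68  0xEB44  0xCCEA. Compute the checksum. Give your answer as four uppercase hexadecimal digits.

One's-complement addition (fold any carry out of bit 15 back into bit 0):
  0xAB62 + 0x1CDA = 0x0C83C
  0xC83C + 0x9E57 = 0x16693 → wrap carry → 0x6694
  0x6694 + 0x7B68 = 0x0E1FC
  0xE1FC + 0xEB44 = 0x1CD40 → wrap carry → 0xCD41
  0xCD41 + 0xCCEA = 0x19A2B → wrap carry → 0x9A2C
One's-complement sum = 0x9A2C.
Checksum = ~0x9A2C & 0xFFFF = 0x65D3.

65D3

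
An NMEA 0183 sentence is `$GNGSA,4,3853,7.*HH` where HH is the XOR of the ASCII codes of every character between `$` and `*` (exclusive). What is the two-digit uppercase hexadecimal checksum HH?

XOR the ASCII codes of the payload characters:
  'G' = 0x47 → acc = 0x47
  'N' = 0x4E → acc = 0x09
  'G' = 0x47 → acc = 0x4E
  'S' = 0x53 → acc = 0x1D
  'A' = 0x41 → acc = 0x5C
  ',' = 0x2C → acc = 0x70
  '4' = 0x34 → acc = 0x44
  ',' = 0x2C → acc = 0x68
  '3' = 0x33 → acc = 0x5B
  '8' = 0x38 → acc = 0x63
  '5' = 0x35 → acc = 0x56
  '3' = 0x33 → acc = 0x65
  ',' = 0x2C → acc = 0x49
  '7' = 0x37 → acc = 0x7E
  '.' = 0x2E → acc = 0x50
Checksum = 0x50.

50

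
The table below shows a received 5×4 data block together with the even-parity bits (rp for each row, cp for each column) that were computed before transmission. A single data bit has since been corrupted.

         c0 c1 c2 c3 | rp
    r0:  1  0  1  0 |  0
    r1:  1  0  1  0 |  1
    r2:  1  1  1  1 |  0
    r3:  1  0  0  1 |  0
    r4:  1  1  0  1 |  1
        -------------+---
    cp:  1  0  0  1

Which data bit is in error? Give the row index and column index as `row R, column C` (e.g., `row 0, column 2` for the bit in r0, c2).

Recompute each row's even parity and compare to rp:
  r0: data parity 0, sent rp 0 → ok
  r1: data parity 0, sent rp 1 → mismatch
  r2: data parity 0, sent rp 0 → ok
  r3: data parity 0, sent rp 0 → ok
  r4: data parity 1, sent rp 1 → ok
Recompute each column's even parity and compare to cp:
  c0: data parity 1, sent cp 1 → ok
  c1: data parity 0, sent cp 0 → ok
  c2: data parity 1, sent cp 0 → mismatch
  c3: data parity 1, sent cp 1 → ok
Exactly one row (r1) and one column (c2) fail → the flipped bit is at their intersection.

row 1, column 2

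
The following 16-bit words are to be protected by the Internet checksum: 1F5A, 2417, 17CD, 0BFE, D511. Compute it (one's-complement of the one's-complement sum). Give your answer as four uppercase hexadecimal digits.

C3B1

One's-complement addition (fold any carry out of bit 15 back into bit 0):
  0x1F5A + 0x2417 = 0x04371
  0x4371 + 0x17CD = 0x05B3E
  0x5B3E + 0x0BFE = 0x0673C
  0x673C + 0xD511 = 0x13C4D → wrap carry → 0x3C4E
One's-complement sum = 0x3C4E.
Checksum = ~0x3C4E & 0xFFFF = 0xC3B1.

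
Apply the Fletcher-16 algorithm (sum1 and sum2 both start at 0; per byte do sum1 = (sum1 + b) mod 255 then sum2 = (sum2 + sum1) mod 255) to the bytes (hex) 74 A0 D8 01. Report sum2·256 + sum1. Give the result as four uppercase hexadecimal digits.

66EE

Running sums (mod 255):
  after byte 0 (74): sum1=116, sum2=116
  after byte 1 (A0): sum1=21, sum2=137
  after byte 2 (D8): sum1=237, sum2=119
  after byte 3 (01): sum1=238, sum2=102
Checksum = sum2·256 + sum1 = 102·256 + 238 = 26350 = 0x66EE.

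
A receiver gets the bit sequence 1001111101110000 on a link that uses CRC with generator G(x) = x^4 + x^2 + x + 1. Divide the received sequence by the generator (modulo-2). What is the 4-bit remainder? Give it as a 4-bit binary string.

Modulo-2 division of 1001111101110000 by 10111:
  pos 0: 10011 XOR 10111 = 00100
  pos 2: 10011 XOR 10111 = 00100
  pos 4: 10010 XOR 10111 = 00101
  pos 6: 10111 XOR 10111 = 00000
  pos 11: 10000 XOR 10111 = 00111
Remainder = 0111 (nonzero — an error is detected).

0111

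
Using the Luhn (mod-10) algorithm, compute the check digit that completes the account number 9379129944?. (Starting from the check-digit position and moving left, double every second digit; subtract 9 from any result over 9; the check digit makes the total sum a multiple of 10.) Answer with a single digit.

Partial digits right→left: 4 4 9 9 2 1 9 7 3 9
Double every second digit counting from the check-digit position (so the 1st, 3rd, 5th, ... of the partial from the right).
  doubled (with −9 where >9): 8 9 4 9 6 → sum 36
  kept as-is: 4 9 1 7 9 → sum 30
Total = 36 + 30 = 66.
Check digit = (10 − (66 mod 10)) mod 10 = 4.

4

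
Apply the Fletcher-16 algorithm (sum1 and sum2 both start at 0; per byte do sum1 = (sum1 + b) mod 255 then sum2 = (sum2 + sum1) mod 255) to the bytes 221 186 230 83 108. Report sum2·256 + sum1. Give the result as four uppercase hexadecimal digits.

Running sums (mod 255):
  after byte 0 (221): sum1=221, sum2=221
  after byte 1 (186): sum1=152, sum2=118
  after byte 2 (230): sum1=127, sum2=245
  after byte 3 (83): sum1=210, sum2=200
  after byte 4 (108): sum1=63, sum2=8
Checksum = sum2·256 + sum1 = 8·256 + 63 = 2111 = 0x083F.

083F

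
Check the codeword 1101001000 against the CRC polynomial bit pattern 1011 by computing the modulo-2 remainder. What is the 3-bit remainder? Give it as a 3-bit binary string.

Modulo-2 division of 1101001000 by 1011:
  pos 0: 1101 XOR 1011 = 0110
  pos 1: 1100 XOR 1011 = 0111
  pos 2: 1110 XOR 1011 = 0101
  pos 3: 1011 XOR 1011 = 0000
Remainder = 000 (zero — the frame passes the CRC check).

000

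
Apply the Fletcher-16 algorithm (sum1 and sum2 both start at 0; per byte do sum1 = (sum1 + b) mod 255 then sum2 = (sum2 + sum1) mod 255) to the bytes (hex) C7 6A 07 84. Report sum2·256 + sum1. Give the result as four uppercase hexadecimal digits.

F0BD

Running sums (mod 255):
  after byte 0 (C7): sum1=199, sum2=199
  after byte 1 (6A): sum1=50, sum2=249
  after byte 2 (07): sum1=57, sum2=51
  after byte 3 (84): sum1=189, sum2=240
Checksum = sum2·256 + sum1 = 240·256 + 189 = 61629 = 0xF0BD.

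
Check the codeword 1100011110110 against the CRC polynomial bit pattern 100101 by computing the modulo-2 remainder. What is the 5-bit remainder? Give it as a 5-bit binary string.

00100

Modulo-2 division of 1100011110110 by 100101:
  pos 0: 110001 XOR 100101 = 010100
  pos 1: 101001 XOR 100101 = 001100
  pos 3: 110011 XOR 100101 = 010110
  pos 4: 101100 XOR 100101 = 001001
  pos 6: 100111 XOR 100101 = 000010
Remainder = 00100 (nonzero — an error is detected).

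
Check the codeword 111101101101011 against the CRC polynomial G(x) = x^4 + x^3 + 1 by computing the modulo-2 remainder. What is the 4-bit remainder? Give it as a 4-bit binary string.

0000

Modulo-2 division of 111101101101011 by 11001:
  pos 0: 11110 XOR 11001 = 00111
  pos 2: 11111 XOR 11001 = 00110
  pos 4: 11001 XOR 11001 = 00000
  pos 9: 10101 XOR 11001 = 01100
  pos 10: 11001 XOR 11001 = 00000
Remainder = 0000 (zero — the frame passes the CRC check).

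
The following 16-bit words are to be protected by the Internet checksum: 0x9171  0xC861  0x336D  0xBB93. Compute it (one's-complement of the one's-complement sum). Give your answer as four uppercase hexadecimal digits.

B72B

One's-complement addition (fold any carry out of bit 15 back into bit 0):
  0x9171 + 0xC861 = 0x159D2 → wrap carry → 0x59D3
  0x59D3 + 0x336D = 0x08D40
  0x8D40 + 0xBB93 = 0x148D3 → wrap carry → 0x48D4
One's-complement sum = 0x48D4.
Checksum = ~0x48D4 & 0xFFFF = 0xB72B.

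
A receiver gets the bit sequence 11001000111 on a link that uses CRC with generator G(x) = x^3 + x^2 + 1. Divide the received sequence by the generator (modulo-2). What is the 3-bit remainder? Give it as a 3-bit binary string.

Modulo-2 division of 11001000111 by 1101:
  pos 0: 1100 XOR 1101 = 0001
  pos 3: 1100 XOR 1101 = 0001
  pos 6: 1011 XOR 1101 = 0110
  pos 7: 1101 XOR 1101 = 0000
Remainder = 000 (zero — the frame passes the CRC check).

000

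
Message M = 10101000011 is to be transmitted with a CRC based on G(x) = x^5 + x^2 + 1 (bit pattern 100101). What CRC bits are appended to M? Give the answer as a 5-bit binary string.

Append 5 zeros: 1010100001100000. Divide by 100101 (XOR where the leading bit is 1):
  pos 0: 101010 XOR 100101 = 001111
  pos 2: 111100 XOR 100101 = 011001
  pos 3: 110010 XOR 100101 = 010111
  pos 4: 101111 XOR 100101 = 001010
  pos 6: 101010 XOR 100101 = 001111
  pos 8: 111100 XOR 100101 = 011001
  pos 9: 110010 XOR 100101 = 010111
  pos 10: 101110 XOR 100101 = 001011
Remainder (last 5 bits) = 01011. This is the CRC / FCS.

01011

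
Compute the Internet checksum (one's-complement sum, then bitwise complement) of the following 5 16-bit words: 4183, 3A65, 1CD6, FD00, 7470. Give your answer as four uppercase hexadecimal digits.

F5CF

One's-complement addition (fold any carry out of bit 15 back into bit 0):
  0x4183 + 0x3A65 = 0x07BE8
  0x7BE8 + 0x1CD6 = 0x098BE
  0x98BE + 0xFD00 = 0x195BE → wrap carry → 0x95BF
  0x95BF + 0x7470 = 0x10A2F → wrap carry → 0x0A30
One's-complement sum = 0x0A30.
Checksum = ~0x0A30 & 0xFFFF = 0xF5CF.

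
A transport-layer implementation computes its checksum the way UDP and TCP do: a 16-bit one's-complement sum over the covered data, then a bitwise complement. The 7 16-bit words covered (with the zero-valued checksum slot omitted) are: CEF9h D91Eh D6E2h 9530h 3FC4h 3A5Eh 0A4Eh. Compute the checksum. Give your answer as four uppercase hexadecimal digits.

6763

One's-complement addition (fold any carry out of bit 15 back into bit 0):
  0xCEF9 + 0xD91E = 0x1A817 → wrap carry → 0xA818
  0xA818 + 0xD6E2 = 0x17EFA → wrap carry → 0x7EFB
  0x7EFB + 0x9530 = 0x1142B → wrap carry → 0x142C
  0x142C + 0x3FC4 = 0x053F0
  0x53F0 + 0x3A5E = 0x08E4E
  0x8E4E + 0x0A4E = 0x0989C
One's-complement sum = 0x989C.
Checksum = ~0x989C & 0xFFFF = 0x6763.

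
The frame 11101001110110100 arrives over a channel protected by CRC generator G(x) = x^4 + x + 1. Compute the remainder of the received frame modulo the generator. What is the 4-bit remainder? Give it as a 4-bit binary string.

0000

Modulo-2 division of 11101001110110100 by 10011:
  pos 0: 11101 XOR 10011 = 01110
  pos 1: 11100 XOR 10011 = 01111
  pos 2: 11110 XOR 10011 = 01101
  pos 3: 11011 XOR 10011 = 01000
  pos 4: 10001 XOR 10011 = 00010
  pos 7: 10101 XOR 10011 = 00110
  pos 9: 11010 XOR 10011 = 01001
  pos 10: 10011 XOR 10011 = 00000
Remainder = 0000 (zero — the frame passes the CRC check).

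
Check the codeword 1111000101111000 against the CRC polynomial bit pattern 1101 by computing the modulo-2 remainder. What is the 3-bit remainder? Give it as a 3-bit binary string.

Modulo-2 division of 1111000101111000 by 1101:
  pos 0: 1111 XOR 1101 = 0010
  pos 2: 1000 XOR 1101 = 0101
  pos 3: 1010 XOR 1101 = 0111
  pos 4: 1111 XOR 1101 = 0010
  pos 6: 1001 XOR 1101 = 0100
  pos 7: 1001 XOR 1101 = 0100
  pos 8: 1001 XOR 1101 = 0100
  pos 9: 1001 XOR 1101 = 0100
  pos 10: 1000 XOR 1101 = 0101
  pos 11: 1010 XOR 1101 = 0111
  pos 12: 1110 XOR 1101 = 0011
Remainder = 011 (nonzero — an error is detected).

011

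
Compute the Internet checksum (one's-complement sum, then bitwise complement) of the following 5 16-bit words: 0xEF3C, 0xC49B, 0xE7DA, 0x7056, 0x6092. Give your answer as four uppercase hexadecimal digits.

9363

One's-complement addition (fold any carry out of bit 15 back into bit 0):
  0xEF3C + 0xC49B = 0x1B3D7 → wrap carry → 0xB3D8
  0xB3D8 + 0xE7DA = 0x19BB2 → wrap carry → 0x9BB3
  0x9BB3 + 0x7056 = 0x10C09 → wrap carry → 0x0C0A
  0x0C0A + 0x6092 = 0x06C9C
One's-complement sum = 0x6C9C.
Checksum = ~0x6C9C & 0xFFFF = 0x9363.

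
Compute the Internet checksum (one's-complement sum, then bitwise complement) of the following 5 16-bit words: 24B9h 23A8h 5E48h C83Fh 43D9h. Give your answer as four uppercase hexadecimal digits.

One's-complement addition (fold any carry out of bit 15 back into bit 0):
  0x24B9 + 0x23A8 = 0x04861
  0x4861 + 0x5E48 = 0x0A6A9
  0xA6A9 + 0xC83F = 0x16EE8 → wrap carry → 0x6EE9
  0x6EE9 + 0x43D9 = 0x0B2C2
One's-complement sum = 0xB2C2.
Checksum = ~0xB2C2 & 0xFFFF = 0x4D3D.

4D3D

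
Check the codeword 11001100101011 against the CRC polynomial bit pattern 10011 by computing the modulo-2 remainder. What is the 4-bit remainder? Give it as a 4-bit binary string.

Modulo-2 division of 11001100101011 by 10011:
  pos 0: 11001 XOR 10011 = 01010
  pos 1: 10101 XOR 10011 = 00110
  pos 3: 11000 XOR 10011 = 01011
  pos 4: 10111 XOR 10011 = 00100
  pos 6: 10001 XOR 10011 = 00010
  pos 9: 10011 XOR 10011 = 00000
Remainder = 0000 (zero — the frame passes the CRC check).

0000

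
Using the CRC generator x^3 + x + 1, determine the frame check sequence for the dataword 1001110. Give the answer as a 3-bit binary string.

Append 3 zeros: 1001110000. Divide by 1011 (XOR where the leading bit is 1):
  pos 0: 1001 XOR 1011 = 0010
  pos 2: 1011 XOR 1011 = 0000
Remainder (last 3 bits) = 000. This is the CRC / FCS.

000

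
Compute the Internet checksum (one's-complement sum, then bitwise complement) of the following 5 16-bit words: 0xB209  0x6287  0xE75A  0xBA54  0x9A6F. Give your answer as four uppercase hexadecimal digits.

One's-complement addition (fold any carry out of bit 15 back into bit 0):
  0xB209 + 0x6287 = 0x11490 → wrap carry → 0x1491
  0x1491 + 0xE75A = 0x0FBEB
  0xFBEB + 0xBA54 = 0x1B63F → wrap carry → 0xB640
  0xB640 + 0x9A6F = 0x150AF → wrap carry → 0x50B0
One's-complement sum = 0x50B0.
Checksum = ~0x50B0 & 0xFFFF = 0xAF4F.

AF4F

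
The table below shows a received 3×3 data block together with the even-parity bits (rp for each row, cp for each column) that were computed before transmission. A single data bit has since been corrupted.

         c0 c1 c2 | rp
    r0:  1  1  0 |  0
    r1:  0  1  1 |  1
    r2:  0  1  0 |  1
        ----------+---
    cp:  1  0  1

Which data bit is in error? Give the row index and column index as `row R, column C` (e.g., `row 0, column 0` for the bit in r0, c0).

row 1, column 1

Recompute each row's even parity and compare to rp:
  r0: data parity 0, sent rp 0 → ok
  r1: data parity 0, sent rp 1 → mismatch
  r2: data parity 1, sent rp 1 → ok
Recompute each column's even parity and compare to cp:
  c0: data parity 1, sent cp 1 → ok
  c1: data parity 1, sent cp 0 → mismatch
  c2: data parity 1, sent cp 1 → ok
Exactly one row (r1) and one column (c1) fail → the flipped bit is at their intersection.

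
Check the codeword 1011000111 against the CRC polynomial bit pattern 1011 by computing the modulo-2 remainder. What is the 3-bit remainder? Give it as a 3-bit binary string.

Modulo-2 division of 1011000111 by 1011:
  pos 0: 1011 XOR 1011 = 0000
Remainder = 111 (nonzero — an error is detected).

111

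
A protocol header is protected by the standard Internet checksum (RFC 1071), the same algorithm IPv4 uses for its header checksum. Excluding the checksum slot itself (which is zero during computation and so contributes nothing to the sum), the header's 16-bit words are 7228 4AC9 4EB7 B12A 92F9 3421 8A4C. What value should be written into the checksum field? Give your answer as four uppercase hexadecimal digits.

One's-complement addition (fold any carry out of bit 15 back into bit 0):
  0x7228 + 0x4AC9 = 0x0BCF1
  0xBCF1 + 0x4EB7 = 0x10BA8 → wrap carry → 0x0BA9
  0x0BA9 + 0xB12A = 0x0BCD3
  0xBCD3 + 0x92F9 = 0x14FCC → wrap carry → 0x4FCD
  0x4FCD + 0x3421 = 0x083EE
  0x83EE + 0x8A4C = 0x10E3A → wrap carry → 0x0E3B
One's-complement sum = 0x0E3B.
Checksum = ~0x0E3B & 0xFFFF = 0xF1C4.

F1C4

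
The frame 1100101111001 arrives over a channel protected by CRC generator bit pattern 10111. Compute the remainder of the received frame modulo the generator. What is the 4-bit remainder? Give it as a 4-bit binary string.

0000

Modulo-2 division of 1100101111001 by 10111:
  pos 0: 11001 XOR 10111 = 01110
  pos 1: 11100 XOR 10111 = 01011
  pos 2: 10111 XOR 10111 = 00000
  pos 7: 11100 XOR 10111 = 01011
  pos 8: 10111 XOR 10111 = 00000
Remainder = 0000 (zero — the frame passes the CRC check).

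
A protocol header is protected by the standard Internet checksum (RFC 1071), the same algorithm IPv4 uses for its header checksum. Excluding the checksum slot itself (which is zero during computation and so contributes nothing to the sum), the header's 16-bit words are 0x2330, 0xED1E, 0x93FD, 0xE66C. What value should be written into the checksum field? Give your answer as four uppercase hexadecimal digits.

One's-complement addition (fold any carry out of bit 15 back into bit 0):
  0x2330 + 0xED1E = 0x1104E → wrap carry → 0x104F
  0x104F + 0x93FD = 0x0A44C
  0xA44C + 0xE66C = 0x18AB8 → wrap carry → 0x8AB9
One's-complement sum = 0x8AB9.
Checksum = ~0x8AB9 & 0xFFFF = 0x7546.

7546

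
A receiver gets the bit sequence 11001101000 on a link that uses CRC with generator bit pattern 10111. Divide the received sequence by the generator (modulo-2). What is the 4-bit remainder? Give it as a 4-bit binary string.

0001

Modulo-2 division of 11001101000 by 10111:
  pos 0: 11001 XOR 10111 = 01110
  pos 1: 11101 XOR 10111 = 01010
  pos 2: 10100 XOR 10111 = 00011
  pos 5: 11100 XOR 10111 = 01011
  pos 6: 10110 XOR 10111 = 00001
Remainder = 0001 (nonzero — an error is detected).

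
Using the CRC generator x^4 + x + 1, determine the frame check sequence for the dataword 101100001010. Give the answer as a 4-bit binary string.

1110

Append 4 zeros: 1011000010100000. Divide by 10011 (XOR where the leading bit is 1):
  pos 0: 10110 XOR 10011 = 00101
  pos 2: 10100 XOR 10011 = 00111
  pos 4: 11101 XOR 10011 = 01110
  pos 5: 11100 XOR 10011 = 01111
  pos 6: 11111 XOR 10011 = 01100
  pos 7: 11000 XOR 10011 = 01011
  pos 8: 10110 XOR 10011 = 00101
  pos 10: 10100 XOR 10011 = 00111
Remainder (last 4 bits) = 1110. This is the CRC / FCS.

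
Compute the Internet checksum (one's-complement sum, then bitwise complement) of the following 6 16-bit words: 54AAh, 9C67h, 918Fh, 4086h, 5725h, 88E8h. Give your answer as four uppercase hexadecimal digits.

5CCA

One's-complement addition (fold any carry out of bit 15 back into bit 0):
  0x54AA + 0x9C67 = 0x0F111
  0xF111 + 0x918F = 0x182A0 → wrap carry → 0x82A1
  0x82A1 + 0x4086 = 0x0C327
  0xC327 + 0x5725 = 0x11A4C → wrap carry → 0x1A4D
  0x1A4D + 0x88E8 = 0x0A335
One's-complement sum = 0xA335.
Checksum = ~0xA335 & 0xFFFF = 0x5CCA.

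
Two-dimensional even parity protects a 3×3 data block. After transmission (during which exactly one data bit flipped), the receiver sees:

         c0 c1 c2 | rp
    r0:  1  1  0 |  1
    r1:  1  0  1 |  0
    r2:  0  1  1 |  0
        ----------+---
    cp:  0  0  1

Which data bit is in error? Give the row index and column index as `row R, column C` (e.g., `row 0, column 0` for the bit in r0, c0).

Recompute each row's even parity and compare to rp:
  r0: data parity 0, sent rp 1 → mismatch
  r1: data parity 0, sent rp 0 → ok
  r2: data parity 0, sent rp 0 → ok
Recompute each column's even parity and compare to cp:
  c0: data parity 0, sent cp 0 → ok
  c1: data parity 0, sent cp 0 → ok
  c2: data parity 0, sent cp 1 → mismatch
Exactly one row (r0) and one column (c2) fail → the flipped bit is at their intersection.

row 0, column 2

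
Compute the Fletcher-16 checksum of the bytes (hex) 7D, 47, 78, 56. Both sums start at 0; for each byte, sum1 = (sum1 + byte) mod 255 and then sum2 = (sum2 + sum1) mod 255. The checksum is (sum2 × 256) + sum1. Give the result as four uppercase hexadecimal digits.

1393

Running sums (mod 255):
  after byte 0 (7D): sum1=125, sum2=125
  after byte 1 (47): sum1=196, sum2=66
  after byte 2 (78): sum1=61, sum2=127
  after byte 3 (56): sum1=147, sum2=19
Checksum = sum2·256 + sum1 = 19·256 + 147 = 5011 = 0x1393.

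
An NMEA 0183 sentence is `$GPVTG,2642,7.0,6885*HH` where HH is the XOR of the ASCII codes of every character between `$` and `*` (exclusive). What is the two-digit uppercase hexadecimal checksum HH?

56

XOR the ASCII codes of the payload characters:
  'G' = 0x47 → acc = 0x47
  'P' = 0x50 → acc = 0x17
  'V' = 0x56 → acc = 0x41
  'T' = 0x54 → acc = 0x15
  'G' = 0x47 → acc = 0x52
  ',' = 0x2C → acc = 0x7E
  '2' = 0x32 → acc = 0x4C
  '6' = 0x36 → acc = 0x7A
  '4' = 0x34 → acc = 0x4E
  '2' = 0x32 → acc = 0x7C
  ',' = 0x2C → acc = 0x50
  '7' = 0x37 → acc = 0x67
  '.' = 0x2E → acc = 0x49
  '0' = 0x30 → acc = 0x79
  ',' = 0x2C → acc = 0x55
  '6' = 0x36 → acc = 0x63
  '8' = 0x38 → acc = 0x5B
  '8' = 0x38 → acc = 0x63
  '5' = 0x35 → acc = 0x56
Checksum = 0x56.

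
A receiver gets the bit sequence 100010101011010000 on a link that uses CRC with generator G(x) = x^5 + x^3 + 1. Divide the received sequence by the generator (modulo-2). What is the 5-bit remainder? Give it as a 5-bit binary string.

Modulo-2 division of 100010101011010000 by 101001:
  pos 0: 100010 XOR 101001 = 001011
  pos 2: 101110 XOR 101001 = 000111
  pos 5: 111101 XOR 101001 = 010100
  pos 6: 101001 XOR 101001 = 000000
Remainder = 10000 (nonzero — an error is detected).

10000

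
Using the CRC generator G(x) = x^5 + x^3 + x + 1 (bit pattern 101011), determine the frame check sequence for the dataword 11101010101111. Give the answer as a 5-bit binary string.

00110

Append 5 zeros: 1110101010111100000. Divide by 101011 (XOR where the leading bit is 1):
  pos 0: 111010 XOR 101011 = 010001
  pos 1: 100011 XOR 101011 = 001000
  pos 3: 100001 XOR 101011 = 001010
  pos 5: 101001 XOR 101011 = 000010
  pos 9: 101110 XOR 101011 = 000101
  pos 12: 101000 XOR 101011 = 000011
Remainder (last 5 bits) = 00110. This is the CRC / FCS.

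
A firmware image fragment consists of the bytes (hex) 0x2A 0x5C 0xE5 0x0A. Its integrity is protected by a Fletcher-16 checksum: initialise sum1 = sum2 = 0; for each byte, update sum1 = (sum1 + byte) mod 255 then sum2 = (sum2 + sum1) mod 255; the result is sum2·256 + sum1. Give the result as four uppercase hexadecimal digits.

9376

Running sums (mod 255):
  after byte 0 (0x2A): sum1=42, sum2=42
  after byte 1 (0x5C): sum1=134, sum2=176
  after byte 2 (0xE5): sum1=108, sum2=29
  after byte 3 (0x0A): sum1=118, sum2=147
Checksum = sum2·256 + sum1 = 147·256 + 118 = 37750 = 0x9376.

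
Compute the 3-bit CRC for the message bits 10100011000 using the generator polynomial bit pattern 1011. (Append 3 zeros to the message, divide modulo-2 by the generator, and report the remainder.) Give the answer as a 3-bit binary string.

111

Append 3 zeros: 10100011000000. Divide by 1011 (XOR where the leading bit is 1):
  pos 0: 1010 XOR 1011 = 0001
  pos 3: 1001 XOR 1011 = 0010
  pos 5: 1010 XOR 1011 = 0001
  pos 8: 1000 XOR 1011 = 0011
  pos 10: 1100 XOR 1011 = 0111
Remainder (last 3 bits) = 111. This is the CRC / FCS.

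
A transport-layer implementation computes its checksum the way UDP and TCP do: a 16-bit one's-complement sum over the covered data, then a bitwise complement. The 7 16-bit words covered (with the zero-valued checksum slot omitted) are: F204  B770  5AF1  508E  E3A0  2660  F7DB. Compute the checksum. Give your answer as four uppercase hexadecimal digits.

One's-complement addition (fold any carry out of bit 15 back into bit 0):
  0xF204 + 0xB770 = 0x1A974 → wrap carry → 0xA975
  0xA975 + 0x5AF1 = 0x10466 → wrap carry → 0x0467
  0x0467 + 0x508E = 0x054F5
  0x54F5 + 0xE3A0 = 0x13895 → wrap carry → 0x3896
  0x3896 + 0x2660 = 0x05EF6
  0x5EF6 + 0xF7DB = 0x156D1 → wrap carry → 0x56D2
One's-complement sum = 0x56D2.
Checksum = ~0x56D2 & 0xFFFF = 0xA92D.

A92D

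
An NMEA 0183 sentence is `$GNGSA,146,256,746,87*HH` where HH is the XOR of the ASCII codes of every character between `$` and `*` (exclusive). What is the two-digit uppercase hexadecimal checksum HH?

64

XOR the ASCII codes of the payload characters:
  'G' = 0x47 → acc = 0x47
  'N' = 0x4E → acc = 0x09
  'G' = 0x47 → acc = 0x4E
  'S' = 0x53 → acc = 0x1D
  'A' = 0x41 → acc = 0x5C
  ',' = 0x2C → acc = 0x70
  '1' = 0x31 → acc = 0x41
  '4' = 0x34 → acc = 0x75
  '6' = 0x36 → acc = 0x43
  ',' = 0x2C → acc = 0x6F
  '2' = 0x32 → acc = 0x5D
  '5' = 0x35 → acc = 0x68
  '6' = 0x36 → acc = 0x5E
  ',' = 0x2C → acc = 0x72
  '7' = 0x37 → acc = 0x45
  '4' = 0x34 → acc = 0x71
  '6' = 0x36 → acc = 0x47
  ',' = 0x2C → acc = 0x6B
  '8' = 0x38 → acc = 0x53
  '7' = 0x37 → acc = 0x64
Checksum = 0x64.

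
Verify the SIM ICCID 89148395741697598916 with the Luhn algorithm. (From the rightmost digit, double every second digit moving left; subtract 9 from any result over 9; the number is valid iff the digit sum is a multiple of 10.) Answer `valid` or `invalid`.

invalid

From the right, keep odd positions and double even positions (subtract 9 from any doubled value over 9):
  doubled (positions 2,4,...): 2 7 1 9 2 5 9 7 2 7 → sum 51
  kept (positions 1,3,...): 6 9 9 7 6 4 5 3 4 9 → sum 62
Total = 113.
113 mod 10 = 3, so the number is invalid.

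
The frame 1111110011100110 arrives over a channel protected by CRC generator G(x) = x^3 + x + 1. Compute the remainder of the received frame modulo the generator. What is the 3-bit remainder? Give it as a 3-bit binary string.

001

Modulo-2 division of 1111110011100110 by 1011:
  pos 0: 1111 XOR 1011 = 0100
  pos 1: 1001 XOR 1011 = 0010
  pos 3: 1010 XOR 1011 = 0001
  pos 6: 1011 XOR 1011 = 0000
  pos 10: 1001 XOR 1011 = 0010
  pos 12: 1010 XOR 1011 = 0001
Remainder = 001 (nonzero — an error is detected).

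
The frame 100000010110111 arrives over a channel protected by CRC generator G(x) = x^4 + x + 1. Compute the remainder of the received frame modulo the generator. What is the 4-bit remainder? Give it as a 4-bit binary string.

Modulo-2 division of 100000010110111 by 10011:
  pos 0: 10000 XOR 10011 = 00011
  pos 3: 11001 XOR 10011 = 01010
  pos 4: 10100 XOR 10011 = 00111
  pos 6: 11111 XOR 10011 = 01100
  pos 7: 11000 XOR 10011 = 01011
  pos 8: 10111 XOR 10011 = 00100
  pos 10: 10011 XOR 10011 = 00000
Remainder = 0000 (zero — the frame passes the CRC check).

0000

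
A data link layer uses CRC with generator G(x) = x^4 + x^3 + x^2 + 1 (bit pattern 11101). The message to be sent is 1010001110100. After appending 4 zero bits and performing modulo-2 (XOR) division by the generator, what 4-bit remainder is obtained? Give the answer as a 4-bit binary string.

Append 4 zeros: 10100011101000000. Divide by 11101 (XOR where the leading bit is 1):
  pos 0: 10100 XOR 11101 = 01001
  pos 1: 10010 XOR 11101 = 01111
  pos 2: 11111 XOR 11101 = 00010
  pos 5: 10110 XOR 11101 = 01011
  pos 6: 10111 XOR 11101 = 01010
  pos 7: 10100 XOR 11101 = 01001
  pos 8: 10010 XOR 11101 = 01111
  pos 9: 11110 XOR 11101 = 00011
  pos 12: 11000 XOR 11101 = 00101
Remainder (last 4 bits) = 0101. This is the CRC / FCS.

0101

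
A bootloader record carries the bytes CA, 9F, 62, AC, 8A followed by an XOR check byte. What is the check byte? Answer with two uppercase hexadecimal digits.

11

XOR the bytes together:
  start with 0xCA
  0xCA ⊕ 0x9F = 0x55
  0x55 ⊕ 0x62 = 0x37
  0x37 ⊕ 0xAC = 0x9B
  0x9B ⊕ 0x8A = 0x11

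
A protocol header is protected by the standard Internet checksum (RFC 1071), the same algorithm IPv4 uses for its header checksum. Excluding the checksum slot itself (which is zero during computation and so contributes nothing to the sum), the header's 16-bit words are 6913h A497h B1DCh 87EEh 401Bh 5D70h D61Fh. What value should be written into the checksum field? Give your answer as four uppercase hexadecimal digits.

44DE

One's-complement addition (fold any carry out of bit 15 back into bit 0):
  0x6913 + 0xA497 = 0x10DAA → wrap carry → 0x0DAB
  0x0DAB + 0xB1DC = 0x0BF87
  0xBF87 + 0x87EE = 0x14775 → wrap carry → 0x4776
  0x4776 + 0x401B = 0x08791
  0x8791 + 0x5D70 = 0x0E501
  0xE501 + 0xD61F = 0x1BB20 → wrap carry → 0xBB21
One's-complement sum = 0xBB21.
Checksum = ~0xBB21 & 0xFFFF = 0x44DE.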